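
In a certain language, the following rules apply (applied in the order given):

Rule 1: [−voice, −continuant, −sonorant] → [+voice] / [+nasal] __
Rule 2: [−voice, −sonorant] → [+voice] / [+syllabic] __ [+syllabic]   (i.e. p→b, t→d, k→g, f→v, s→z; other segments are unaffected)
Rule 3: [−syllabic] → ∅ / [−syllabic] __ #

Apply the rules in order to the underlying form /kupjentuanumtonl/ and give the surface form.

Rule 1 (post-nasal voicing): /t/ is a voiceless stop immediately after the nasal /n/, so it voices to [d]. /t/ is a voiceless stop immediately after the nasal /m/, so it voices to [d]. /kupjentuanumtonl/ → kupjenduanumdonl.
Rule 2 (intervocalic voicing): no segment meets the environment; /kupjenduanumdonl/ is unchanged.
Rule 3 (final cluster simplification): /l/ is the second consonant of a word-final cluster /nl/, so it deletes. /kupjenduanumdonl/ → kupjenduanumdon.

kupjenduanumdon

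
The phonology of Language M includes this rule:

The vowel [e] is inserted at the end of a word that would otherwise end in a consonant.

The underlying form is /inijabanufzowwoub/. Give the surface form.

the form ends in the consonant /b/, so [e] is inserted word-finally.
Surface form: [inijabanufzowwoube].

inijabanufzowwoube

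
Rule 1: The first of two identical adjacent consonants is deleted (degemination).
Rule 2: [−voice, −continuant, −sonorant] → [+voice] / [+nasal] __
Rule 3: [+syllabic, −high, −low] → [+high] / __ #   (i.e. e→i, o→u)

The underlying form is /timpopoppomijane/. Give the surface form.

timbopopomijani

Rule 1 (degemination): /pp/ is a geminate; the first /p/ deletes. /timpopoppomijane/ → timpopopomijane.
Rule 2 (post-nasal voicing): /p/ is a voiceless stop immediately after the nasal /m/, so it voices to [b]. /timpopopomijane/ → timbopopomijane.
Rule 3 (final vowel raising): /e/ is a mid vowel in word-final position, so it raises to [i]. /timbopopomijane/ → timbopopomijani.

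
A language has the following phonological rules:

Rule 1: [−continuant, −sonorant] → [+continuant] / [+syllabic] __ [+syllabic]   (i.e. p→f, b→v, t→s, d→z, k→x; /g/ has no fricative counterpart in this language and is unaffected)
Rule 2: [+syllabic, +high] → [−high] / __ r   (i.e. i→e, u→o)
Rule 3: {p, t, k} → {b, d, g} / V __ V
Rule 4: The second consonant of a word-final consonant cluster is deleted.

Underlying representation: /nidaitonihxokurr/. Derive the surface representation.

nizaisonihxoxor

Rule 1 (intervocalic spirantization): /d/ is a stop between vowels /i/ and /a/, so it spirantizes to the fricative [z]. /t/ is a stop between vowels /i/ and /o/, so it spirantizes to the fricative [s]. /k/ is a stop between vowels /o/ and /u/, so it spirantizes to the fricative [x]. /nidaitonihxokurr/ → nizaisonihxoxurr.
Rule 2 (pre-rhotic lowering): /u/ is a high vowel immediately before /r/, so it lowers to [o]. /nizaisonihxoxurr/ → nizaisonihxoxorr.
Rule 3 (intervocalic voicing): no segment meets the environment; /nizaisonihxoxorr/ is unchanged.
Rule 4 (final cluster simplification): /r/ is the second consonant of a word-final cluster /rr/, so it deletes. /nizaisonihxoxorr/ → nizaisonihxoxor.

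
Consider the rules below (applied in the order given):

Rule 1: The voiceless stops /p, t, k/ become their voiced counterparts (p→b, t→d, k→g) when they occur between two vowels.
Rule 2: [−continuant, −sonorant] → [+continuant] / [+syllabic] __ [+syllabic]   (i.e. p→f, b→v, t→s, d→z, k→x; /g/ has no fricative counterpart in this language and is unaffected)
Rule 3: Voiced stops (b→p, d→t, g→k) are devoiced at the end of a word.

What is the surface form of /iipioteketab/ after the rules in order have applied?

Rule 1 (intervocalic voicing): /p/ is a voiceless stop between vowels /i/ and /i/, so it voices to [b]. /t/ is a voiceless stop between vowels /o/ and /e/, so it voices to [d]. /k/ is a voiceless stop between vowels /e/ and /e/, so it voices to [g]. /t/ is a voiceless stop between vowels /e/ and /a/, so it voices to [d]. /iipioteketab/ → iibiodegedab.
Rule 2 (intervocalic spirantization): /b/ is a stop between vowels /i/ and /i/, so it spirantizes to the fricative [v]. /d/ is a stop between vowels /o/ and /e/, so it spirantizes to the fricative [z]. /d/ is a stop between vowels /e/ and /a/, so it spirantizes to the fricative [z]. /iibiodegedab/ → iiviozegezab.
Rule 3 (final devoicing): /b/ is a voiced stop in word-final position, so it devoices to [p]. /iiviozegezab/ → iiviozegezap.

iiviozegezap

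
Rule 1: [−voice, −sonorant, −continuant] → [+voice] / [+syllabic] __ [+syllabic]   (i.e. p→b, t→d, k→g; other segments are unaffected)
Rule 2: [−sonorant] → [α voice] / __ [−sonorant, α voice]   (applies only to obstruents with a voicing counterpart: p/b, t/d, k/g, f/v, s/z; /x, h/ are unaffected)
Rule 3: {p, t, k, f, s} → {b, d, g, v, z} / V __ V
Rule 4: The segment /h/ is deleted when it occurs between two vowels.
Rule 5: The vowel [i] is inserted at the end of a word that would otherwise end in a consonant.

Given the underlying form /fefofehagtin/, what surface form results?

Rule 1 (intervocalic voicing): no segment meets the environment; /fefofehagtin/ is unchanged.
Rule 2 (regressive voicing assimilation): /g/ precedes the voiceless obstruent /t/, so it devoices to [k] by assimilation. /fefofehagtin/ → fefofehaktin.
Rule 3 (intervocalic voicing): /f/ is a voiceless obstruent between vowels /e/ and /o/, so it voices to [v]. /f/ is a voiceless obstruent between vowels /o/ and /e/, so it voices to [v]. /fefofehaktin/ → fevovehaktin.
Rule 4 (intervocalic h-deletion): /h/ occurs between vowels /e/ and /a/, so it deletes. /fevovehaktin/ → fevoveaktin.
Rule 5 (final i-epenthesis): the form ends in the consonant /n/, so [i] is inserted word-finally. /fevoveaktin/ → fevoveaktini.

fevoveaktini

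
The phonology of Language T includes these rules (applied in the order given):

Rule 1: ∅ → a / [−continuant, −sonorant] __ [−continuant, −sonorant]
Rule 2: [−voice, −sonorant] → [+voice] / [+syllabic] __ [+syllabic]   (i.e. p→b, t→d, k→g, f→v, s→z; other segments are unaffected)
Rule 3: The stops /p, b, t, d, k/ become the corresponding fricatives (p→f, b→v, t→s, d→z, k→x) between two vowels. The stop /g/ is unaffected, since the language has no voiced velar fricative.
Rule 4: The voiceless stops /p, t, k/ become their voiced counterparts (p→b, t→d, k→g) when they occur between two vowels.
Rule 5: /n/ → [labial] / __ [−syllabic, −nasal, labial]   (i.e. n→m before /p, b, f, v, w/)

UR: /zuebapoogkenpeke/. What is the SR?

Rule 1 (stop-cluster a-epenthesis): /g/ and /k/ form a stop–stop cluster, so [a] is inserted between them. /zuebapoogkenpeke/ → zuebapoogakenpeke.
Rule 2 (intervocalic voicing): /p/ is a voiceless obstruent between vowels /a/ and /o/, so it voices to [b]. /k/ is a voiceless obstruent between vowels /a/ and /e/, so it voices to [g]. /k/ is a voiceless obstruent between vowels /e/ and /e/, so it voices to [g]. /zuebapoogakenpeke/ → zuebaboogagenpege.
Rule 3 (intervocalic spirantization): /b/ is a stop between vowels /e/ and /a/, so it spirantizes to the fricative [v]. /b/ is a stop between vowels /a/ and /o/, so it spirantizes to the fricative [v]. /zuebaboogagenpege/ → zuevavoogagenpege.
Rule 4 (intervocalic voicing): no segment meets the environment; /zuevavoogagenpege/ is unchanged.
Rule 5 (nasal place assimilation): /n/ precedes the labial consonant /p/, so it assimilates in place to [m]. /zuevavoogagenpege/ → zuevavoogagempege.

zuevavoogagempege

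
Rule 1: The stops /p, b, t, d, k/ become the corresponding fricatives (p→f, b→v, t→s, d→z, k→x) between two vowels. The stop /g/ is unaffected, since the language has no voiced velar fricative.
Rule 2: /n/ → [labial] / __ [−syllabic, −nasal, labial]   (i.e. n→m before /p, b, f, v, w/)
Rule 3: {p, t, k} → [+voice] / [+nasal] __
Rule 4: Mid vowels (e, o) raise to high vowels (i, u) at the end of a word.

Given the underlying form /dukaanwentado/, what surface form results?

duxaamwendazu

Rule 1 (intervocalic spirantization): /k/ is a stop between vowels /u/ and /a/, so it spirantizes to the fricative [x]. /d/ is a stop between vowels /a/ and /o/, so it spirantizes to the fricative [z]. /dukaanwentado/ → duxaanwentazo.
Rule 2 (nasal place assimilation): /n/ precedes the labial consonant /w/, so it assimilates in place to [m]. /duxaanwentazo/ → duxaamwentazo.
Rule 3 (post-nasal voicing): /t/ is a voiceless stop immediately after the nasal /n/, so it voices to [d]. /duxaamwentazo/ → duxaamwendazo.
Rule 4 (final vowel raising): /o/ is a mid vowel in word-final position, so it raises to [u]. /duxaamwendazo/ → duxaamwendazu.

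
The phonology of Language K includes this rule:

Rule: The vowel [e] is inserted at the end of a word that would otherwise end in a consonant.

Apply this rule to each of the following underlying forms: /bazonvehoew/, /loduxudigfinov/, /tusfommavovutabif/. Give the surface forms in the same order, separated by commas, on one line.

bazonvehoewe, loduxudigfinove, tusfommavovutabife

/bazonvehoew/: the form ends in the consonant /w/, so [e] is inserted word-finally. → [bazonvehoewe].
/loduxudigfinov/: the form ends in the consonant /v/, so [e] is inserted word-finally. → [loduxudigfinove].
/tusfommavovutabif/: the form ends in the consonant /f/, so [e] is inserted word-finally. → [tusfommavovutabife].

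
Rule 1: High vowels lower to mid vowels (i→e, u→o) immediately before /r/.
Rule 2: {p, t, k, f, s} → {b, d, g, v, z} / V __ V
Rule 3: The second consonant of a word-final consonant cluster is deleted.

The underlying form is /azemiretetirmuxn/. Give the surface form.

Rule 1 (pre-rhotic lowering): /i/ is a high vowel immediately before /r/, so it lowers to [e]. /i/ is a high vowel immediately before /r/, so it lowers to [e]. /azemiretetirmuxn/ → azemeretetermuxn.
Rule 2 (intervocalic voicing): /t/ is a voiceless obstruent between vowels /e/ and /e/, so it voices to [d]. /t/ is a voiceless obstruent between vowels /e/ and /e/, so it voices to [d]. /azemeretetermuxn/ → azemerededermuxn.
Rule 3 (final cluster simplification): /n/ is the second consonant of a word-final cluster /xn/, so it deletes. /azemerededermuxn/ → azemerededermux.

azemerededermux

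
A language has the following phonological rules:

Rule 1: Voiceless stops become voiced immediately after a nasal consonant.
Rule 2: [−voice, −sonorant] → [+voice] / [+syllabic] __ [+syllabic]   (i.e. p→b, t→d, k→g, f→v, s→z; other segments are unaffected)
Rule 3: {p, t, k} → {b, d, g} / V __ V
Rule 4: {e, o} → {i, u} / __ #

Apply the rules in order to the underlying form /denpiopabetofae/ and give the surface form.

Rule 1 (post-nasal voicing): /p/ is a voiceless stop immediately after the nasal /n/, so it voices to [b]. /denpiopabetofae/ → denbiopabetofae.
Rule 2 (intervocalic voicing): /p/ is a voiceless obstruent between vowels /o/ and /a/, so it voices to [b]. /t/ is a voiceless obstruent between vowels /e/ and /o/, so it voices to [d]. /f/ is a voiceless obstruent between vowels /o/ and /a/, so it voices to [v]. /denbiopabetofae/ → denbiobabedovae.
Rule 3 (intervocalic voicing): no segment meets the environment; /denbiobabedovae/ is unchanged.
Rule 4 (final vowel raising): /e/ is a mid vowel in word-final position, so it raises to [i]. /denbiobabedovae/ → denbiobabedovai.

denbiobabedovai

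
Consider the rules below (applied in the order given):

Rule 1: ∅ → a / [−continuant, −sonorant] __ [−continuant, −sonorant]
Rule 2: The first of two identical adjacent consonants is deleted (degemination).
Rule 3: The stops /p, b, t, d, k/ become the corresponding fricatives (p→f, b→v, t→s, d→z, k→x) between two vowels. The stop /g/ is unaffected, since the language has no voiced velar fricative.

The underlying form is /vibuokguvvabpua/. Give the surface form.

Rule 1 (stop-cluster a-epenthesis): /k/ and /g/ form a stop–stop cluster, so [a] is inserted between them. /b/ and /p/ form a stop–stop cluster, so [a] is inserted between them. /vibuokguvvabpua/ → vibuokaguvvabapua.
Rule 2 (degemination): /vv/ is a geminate; the first /v/ deletes. /vibuokaguvvabapua/ → vibuokaguvabapua.
Rule 3 (intervocalic spirantization): /b/ is a stop between vowels /i/ and /u/, so it spirantizes to the fricative [v]. /k/ is a stop between vowels /o/ and /a/, so it spirantizes to the fricative [x]. /b/ is a stop between vowels /a/ and /a/, so it spirantizes to the fricative [v]. /p/ is a stop between vowels /a/ and /u/, so it spirantizes to the fricative [f]. /vibuokaguvabapua/ → vivuoxaguvavafua.

vivuoxaguvavafua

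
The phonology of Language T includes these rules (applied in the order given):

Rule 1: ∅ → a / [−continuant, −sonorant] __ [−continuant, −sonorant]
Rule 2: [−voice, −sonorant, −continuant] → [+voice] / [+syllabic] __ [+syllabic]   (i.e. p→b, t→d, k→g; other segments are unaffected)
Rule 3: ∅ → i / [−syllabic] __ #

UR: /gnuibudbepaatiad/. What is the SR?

Rule 1 (stop-cluster a-epenthesis): /d/ and /b/ form a stop–stop cluster, so [a] is inserted between them. /gnuibudbepaatiad/ → gnuibudabepaatiad.
Rule 2 (intervocalic voicing): /p/ is a voiceless stop between vowels /e/ and /a/, so it voices to [b]. /t/ is a voiceless stop between vowels /a/ and /i/, so it voices to [d]. /gnuibudabepaatiad/ → gnuibudabebaadiad.
Rule 3 (final i-epenthesis): the form ends in the consonant /d/, so [i] is inserted word-finally. /gnuibudabebaadiad/ → gnuibudabebaadiadi.

gnuibudabebaadiadi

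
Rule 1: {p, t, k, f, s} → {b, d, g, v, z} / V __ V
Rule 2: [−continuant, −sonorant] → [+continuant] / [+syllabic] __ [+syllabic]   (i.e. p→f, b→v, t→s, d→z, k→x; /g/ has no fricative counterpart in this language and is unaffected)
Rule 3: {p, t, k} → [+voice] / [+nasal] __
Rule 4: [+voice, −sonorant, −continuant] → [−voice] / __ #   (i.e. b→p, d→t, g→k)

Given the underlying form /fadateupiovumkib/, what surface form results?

fazazeuviovumgip

Rule 1 (intervocalic voicing): /t/ is a voiceless obstruent between vowels /a/ and /e/, so it voices to [d]. /p/ is a voiceless obstruent between vowels /u/ and /i/, so it voices to [b]. /fadateupiovumkib/ → fadadeubiovumkib.
Rule 2 (intervocalic spirantization): /d/ is a stop between vowels /a/ and /a/, so it spirantizes to the fricative [z]. /d/ is a stop between vowels /a/ and /e/, so it spirantizes to the fricative [z]. /b/ is a stop between vowels /u/ and /i/, so it spirantizes to the fricative [v]. /fadadeubiovumkib/ → fazazeuviovumkib.
Rule 3 (post-nasal voicing): /k/ is a voiceless stop immediately after the nasal /m/, so it voices to [g]. /fazazeuviovumkib/ → fazazeuviovumgib.
Rule 4 (final devoicing): /b/ is a voiced stop in word-final position, so it devoices to [p]. /fazazeuviovumgib/ → fazazeuviovumgip.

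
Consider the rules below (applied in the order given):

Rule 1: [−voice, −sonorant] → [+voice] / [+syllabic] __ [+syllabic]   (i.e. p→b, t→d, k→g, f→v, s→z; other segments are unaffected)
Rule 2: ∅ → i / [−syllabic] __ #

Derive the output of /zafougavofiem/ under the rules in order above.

zavougavoviemi

Rule 1 (intervocalic voicing): /f/ is a voiceless obstruent between vowels /a/ and /o/, so it voices to [v]. /f/ is a voiceless obstruent between vowels /o/ and /i/, so it voices to [v]. /zafougavofiem/ → zavougavoviem.
Rule 2 (final i-epenthesis): the form ends in the consonant /m/, so [i] is inserted word-finally. /zavougavoviem/ → zavougavoviemi.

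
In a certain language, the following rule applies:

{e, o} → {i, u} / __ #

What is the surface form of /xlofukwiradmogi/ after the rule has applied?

No segment of /xlofukwiradmogi/ meets the structural description of the rule, so the form surfaces unchanged.

xlofukwiradmogi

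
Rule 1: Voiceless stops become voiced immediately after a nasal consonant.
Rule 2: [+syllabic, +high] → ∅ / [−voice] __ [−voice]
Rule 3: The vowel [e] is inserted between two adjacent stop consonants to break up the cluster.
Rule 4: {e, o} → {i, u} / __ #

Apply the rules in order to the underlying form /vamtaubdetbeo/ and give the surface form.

Rule 1 (post-nasal voicing): /t/ is a voiceless stop immediately after the nasal /m/, so it voices to [d]. /vamtaubdetbeo/ → vamdaubdetbeo.
Rule 2 (high vowel syncope): no segment meets the environment; /vamdaubdetbeo/ is unchanged.
Rule 3 (stop-cluster e-epenthesis): /b/ and /d/ form a stop–stop cluster, so [e] is inserted between them. /t/ and /b/ form a stop–stop cluster, so [e] is inserted between them. /vamdaubdetbeo/ → vamdaubedetebeo.
Rule 4 (final vowel raising): /o/ is a mid vowel in word-final position, so it raises to [u]. /vamdaubedetebeo/ → vamdaubedetebeu.

vamdaubedetebeu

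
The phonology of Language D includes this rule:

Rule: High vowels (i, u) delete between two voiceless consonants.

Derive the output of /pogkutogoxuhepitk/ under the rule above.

/u/ is a high vowel flanked by voiceless consonants /k/ and /t/, so it deletes.
/u/ is a high vowel flanked by voiceless consonants /x/ and /h/, so it deletes.
/i/ is a high vowel flanked by voiceless consonants /p/ and /t/, so it deletes.
Surface form: [pogktogoxheptk].

pogktogoxheptk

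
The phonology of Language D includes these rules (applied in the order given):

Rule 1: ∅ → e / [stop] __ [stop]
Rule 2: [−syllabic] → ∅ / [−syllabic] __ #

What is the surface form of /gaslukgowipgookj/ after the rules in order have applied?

gaslukegowipegook

Rule 1 (stop-cluster e-epenthesis): /k/ and /g/ form a stop–stop cluster, so [e] is inserted between them. /p/ and /g/ form a stop–stop cluster, so [e] is inserted between them. /gaslukgowipgookj/ → gaslukegowipegookj.
Rule 2 (final cluster simplification): /j/ is the second consonant of a word-final cluster /kj/, so it deletes. /gaslukegowipegookj/ → gaslukegowipegook.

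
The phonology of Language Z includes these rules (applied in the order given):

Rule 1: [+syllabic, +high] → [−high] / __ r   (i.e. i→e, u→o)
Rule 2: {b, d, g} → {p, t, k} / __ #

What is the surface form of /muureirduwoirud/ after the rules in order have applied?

muoreerduwoerut

Rule 1 (pre-rhotic lowering): /u/ is a high vowel immediately before /r/, so it lowers to [o]. /i/ is a high vowel immediately before /r/, so it lowers to [e]. /i/ is a high vowel immediately before /r/, so it lowers to [e]. /muureirduwoirud/ → muoreerduwoerud.
Rule 2 (final devoicing): /d/ is a voiced stop in word-final position, so it devoices to [t]. /muoreerduwoerud/ → muoreerduwoerut.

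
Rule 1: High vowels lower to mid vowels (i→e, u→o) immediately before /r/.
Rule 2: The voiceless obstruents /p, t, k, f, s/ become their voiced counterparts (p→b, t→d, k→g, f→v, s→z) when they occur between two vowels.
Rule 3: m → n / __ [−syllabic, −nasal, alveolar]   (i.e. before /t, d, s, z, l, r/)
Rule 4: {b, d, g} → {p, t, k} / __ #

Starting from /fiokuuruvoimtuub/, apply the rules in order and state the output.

fioguoruvointuup

Rule 1 (pre-rhotic lowering): /u/ is a high vowel immediately before /r/, so it lowers to [o]. /fiokuuruvoimtuub/ → fiokuoruvoimtuub.
Rule 2 (intervocalic voicing): /k/ is a voiceless obstruent between vowels /o/ and /u/, so it voices to [g]. /fiokuoruvoimtuub/ → fioguoruvoimtuub.
Rule 3 (nasal place assimilation): /m/ precedes the alveolar consonant /t/, so it assimilates in place to [n]. /fioguoruvoimtuub/ → fioguoruvointuub.
Rule 4 (final devoicing): /b/ is a voiced stop in word-final position, so it devoices to [p]. /fioguoruvointuub/ → fioguoruvointuup.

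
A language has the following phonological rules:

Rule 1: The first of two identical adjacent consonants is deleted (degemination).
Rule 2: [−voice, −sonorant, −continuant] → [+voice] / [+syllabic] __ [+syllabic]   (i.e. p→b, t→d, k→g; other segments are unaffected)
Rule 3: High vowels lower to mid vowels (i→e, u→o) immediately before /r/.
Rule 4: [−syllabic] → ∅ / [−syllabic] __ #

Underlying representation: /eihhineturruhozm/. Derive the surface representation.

Rule 1 (degemination): /hh/ is a geminate; the first /h/ deletes. /rr/ is a geminate; the first /r/ deletes. /eihhineturruhozm/ → eihineturuhozm.
Rule 2 (intervocalic voicing): /t/ is a voiceless stop between vowels /e/ and /u/, so it voices to [d]. /eihineturuhozm/ → eihineduruhozm.
Rule 3 (pre-rhotic lowering): /u/ is a high vowel immediately before /r/, so it lowers to [o]. /eihineduruhozm/ → eihinedoruhozm.
Rule 4 (final cluster simplification): /m/ is the second consonant of a word-final cluster /zm/, so it deletes. /eihinedoruhozm/ → eihinedoruhoz.

eihinedoruhoz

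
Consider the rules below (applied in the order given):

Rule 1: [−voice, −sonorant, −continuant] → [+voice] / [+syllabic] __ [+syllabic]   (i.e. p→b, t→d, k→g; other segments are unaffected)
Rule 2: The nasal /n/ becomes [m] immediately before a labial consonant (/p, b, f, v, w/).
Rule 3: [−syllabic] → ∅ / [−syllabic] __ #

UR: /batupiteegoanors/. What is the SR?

badubideegoanor

Rule 1 (intervocalic voicing): /t/ is a voiceless stop between vowels /a/ and /u/, so it voices to [d]. /p/ is a voiceless stop between vowels /u/ and /i/, so it voices to [b]. /t/ is a voiceless stop between vowels /i/ and /e/, so it voices to [d]. /batupiteegoanors/ → badubideegoanors.
Rule 2 (nasal place assimilation): no segment meets the environment; /badubideegoanors/ is unchanged.
Rule 3 (final cluster simplification): /s/ is the second consonant of a word-final cluster /rs/, so it deletes. /badubideegoanors/ → badubideegoanor.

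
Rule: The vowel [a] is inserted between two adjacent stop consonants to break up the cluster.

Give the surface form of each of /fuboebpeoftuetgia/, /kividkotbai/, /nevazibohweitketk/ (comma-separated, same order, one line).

/fuboebpeoftuetgia/: /b/ and /p/ form a stop–stop cluster, so [a] is inserted between them. /t/ and /g/ form a stop–stop cluster, so [a] is inserted between them. → [fuboebapeoftuetagia].
/kividkotbai/: /d/ and /k/ form a stop–stop cluster, so [a] is inserted between them. /t/ and /b/ form a stop–stop cluster, so [a] is inserted between them. → [kividakotabai].
/nevazibohweitketk/: /t/ and /k/ form a stop–stop cluster, so [a] is inserted between them. /t/ and /k/ form a stop–stop cluster, so [a] is inserted between them. → [nevazibohweitaketak].

fuboebapeoftuetagia, kividakotabai, nevazibohweitaketak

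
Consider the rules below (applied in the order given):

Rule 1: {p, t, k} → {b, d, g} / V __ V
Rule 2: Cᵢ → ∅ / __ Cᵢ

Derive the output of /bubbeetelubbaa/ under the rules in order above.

bubeedelubaa

Rule 1 (intervocalic voicing): /t/ is a voiceless stop between vowels /e/ and /e/, so it voices to [d]. /bubbeetelubbaa/ → bubbeedelubbaa.
Rule 2 (degemination): /bb/ is a geminate; the first /b/ deletes. /bb/ is a geminate; the first /b/ deletes. /bubbeedelubbaa/ → bubeedelubaa.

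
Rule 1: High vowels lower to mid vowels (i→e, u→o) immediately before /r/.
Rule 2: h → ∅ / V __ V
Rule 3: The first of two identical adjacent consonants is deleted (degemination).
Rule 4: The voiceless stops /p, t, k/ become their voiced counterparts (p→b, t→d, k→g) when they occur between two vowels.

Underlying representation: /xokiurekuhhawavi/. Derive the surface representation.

xogioreguhawavi

Rule 1 (pre-rhotic lowering): /u/ is a high vowel immediately before /r/, so it lowers to [o]. /xokiurekuhhawavi/ → xokiorekuhhawavi.
Rule 2 (intervocalic h-deletion): no segment meets the environment; /xokiorekuhhawavi/ is unchanged.
Rule 3 (degemination): /hh/ is a geminate; the first /h/ deletes. /xokiorekuhhawavi/ → xokiorekuhawavi.
Rule 4 (intervocalic voicing): /k/ is a voiceless stop between vowels /o/ and /i/, so it voices to [g]. /k/ is a voiceless stop between vowels /e/ and /u/, so it voices to [g]. /xokiorekuhawavi/ → xogioreguhawavi.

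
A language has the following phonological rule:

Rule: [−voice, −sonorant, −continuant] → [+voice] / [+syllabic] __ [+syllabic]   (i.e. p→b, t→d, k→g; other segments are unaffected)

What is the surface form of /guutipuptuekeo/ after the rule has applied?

guudibuptuegeo

/t/ is a voiceless stop between vowels /u/ and /i/, so it voices to [d].
/p/ is a voiceless stop between vowels /i/ and /u/, so it voices to [b].
/k/ is a voiceless stop between vowels /e/ and /e/, so it voices to [g].
The other instances of /p/, /t/ do not occur in the required environment and remain unchanged.
Surface form: [guudibuptuegeo].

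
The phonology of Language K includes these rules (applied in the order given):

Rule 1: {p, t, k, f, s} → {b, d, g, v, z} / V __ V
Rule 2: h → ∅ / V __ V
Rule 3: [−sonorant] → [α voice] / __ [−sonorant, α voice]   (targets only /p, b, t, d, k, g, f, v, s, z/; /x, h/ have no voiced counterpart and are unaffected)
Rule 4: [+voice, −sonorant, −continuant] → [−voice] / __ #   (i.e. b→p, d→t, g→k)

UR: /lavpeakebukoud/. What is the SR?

Rule 1 (intervocalic voicing): /k/ is a voiceless obstruent between vowels /a/ and /e/, so it voices to [g]. /k/ is a voiceless obstruent between vowels /u/ and /o/, so it voices to [g]. /lavpeakebukoud/ → lavpeagebugoud.
Rule 2 (intervocalic h-deletion): no segment meets the environment; /lavpeagebugoud/ is unchanged.
Rule 3 (regressive voicing assimilation): /v/ precedes the voiceless obstruent /p/, so it devoices to [f] by assimilation. /lavpeagebugoud/ → lafpeagebugoud.
Rule 4 (final devoicing): /d/ is a voiced stop in word-final position, so it devoices to [t]. /lafpeagebugoud/ → lafpeagebugout.

lafpeagebugout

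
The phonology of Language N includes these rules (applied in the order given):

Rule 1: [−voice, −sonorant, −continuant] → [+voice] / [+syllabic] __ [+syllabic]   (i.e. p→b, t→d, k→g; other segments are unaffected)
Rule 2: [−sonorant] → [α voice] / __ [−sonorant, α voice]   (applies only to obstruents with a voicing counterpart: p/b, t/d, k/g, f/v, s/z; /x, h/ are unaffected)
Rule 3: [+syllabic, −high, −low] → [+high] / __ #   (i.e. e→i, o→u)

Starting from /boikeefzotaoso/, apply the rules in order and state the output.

boigeevzodaosu

Rule 1 (intervocalic voicing): /k/ is a voiceless stop between vowels /i/ and /e/, so it voices to [g]. /t/ is a voiceless stop between vowels /o/ and /a/, so it voices to [d]. /boikeefzotaoso/ → boigeefzodaoso.
Rule 2 (regressive voicing assimilation): /f/ precedes the voiced obstruent /z/, so it voices to [v] by assimilation. /boigeefzodaoso/ → boigeevzodaoso.
Rule 3 (final vowel raising): /o/ is a mid vowel in word-final position, so it raises to [u]. /boigeevzodaoso/ → boigeevzodaosu.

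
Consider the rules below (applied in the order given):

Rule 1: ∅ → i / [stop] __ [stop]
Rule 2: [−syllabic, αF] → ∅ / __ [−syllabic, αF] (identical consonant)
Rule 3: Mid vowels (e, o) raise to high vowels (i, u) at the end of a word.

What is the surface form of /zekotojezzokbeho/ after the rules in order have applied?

Rule 1 (stop-cluster i-epenthesis): /k/ and /b/ form a stop–stop cluster, so [i] is inserted between them. /zekotojezzokbeho/ → zekotojezzokibeho.
Rule 2 (degemination): /zz/ is a geminate; the first /z/ deletes. /zekotojezzokibeho/ → zekotojezokibeho.
Rule 3 (final vowel raising): /o/ is a mid vowel in word-final position, so it raises to [u]. /zekotojezokibeho/ → zekotojezokibehu.

zekotojezokibehu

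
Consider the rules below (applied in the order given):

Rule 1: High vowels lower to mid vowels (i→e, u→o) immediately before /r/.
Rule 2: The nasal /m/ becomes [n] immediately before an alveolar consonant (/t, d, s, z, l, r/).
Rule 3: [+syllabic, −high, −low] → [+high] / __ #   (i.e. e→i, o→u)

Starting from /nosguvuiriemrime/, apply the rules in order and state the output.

Rule 1 (pre-rhotic lowering): /i/ is a high vowel immediately before /r/, so it lowers to [e]. /nosguvuiriemrime/ → nosguvueriemrime.
Rule 2 (nasal place assimilation): /m/ precedes the alveolar consonant /r/, so it assimilates in place to [n]. /nosguvueriemrime/ → nosguvuerienrime.
Rule 3 (final vowel raising): /e/ is a mid vowel in word-final position, so it raises to [i]. /nosguvuerienrime/ → nosguvuerienrimi.

nosguvuerienrimi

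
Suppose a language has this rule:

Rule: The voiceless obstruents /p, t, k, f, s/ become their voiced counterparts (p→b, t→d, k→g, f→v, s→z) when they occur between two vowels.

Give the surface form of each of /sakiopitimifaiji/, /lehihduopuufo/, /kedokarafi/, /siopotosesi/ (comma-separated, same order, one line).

sagiobidimivaiji, lehihduobuuvo, kedogaravi, siobodozezi

/sakiopitimifaiji/: /k/ is a voiceless obstruent between vowels /a/ and /i/, so it voices to [g]. /p/ is a voiceless obstruent between vowels /o/ and /i/, so it voices to [b]. /t/ is a voiceless obstruent between vowels /i/ and /i/, so it voices to [d]. /f/ is a voiceless obstruent between vowels /i/ and /a/, so it voices to [v]. → [sagiobidimivaiji].
/lehihduopuufo/: /p/ is a voiceless obstruent between vowels /o/ and /u/, so it voices to [b]. /f/ is a voiceless obstruent between vowels /u/ and /o/, so it voices to [v]. → [lehihduobuuvo].
/kedokarafi/: /k/ is a voiceless obstruent between vowels /o/ and /a/, so it voices to [g]. /f/ is a voiceless obstruent between vowels /a/ and /i/, so it voices to [v]. → [kedogaravi].
/siopotosesi/: /p/ is a voiceless obstruent between vowels /o/ and /o/, so it voices to [b]. /t/ is a voiceless obstruent between vowels /o/ and /o/, so it voices to [d]. /s/ is a voiceless obstruent between vowels /o/ and /e/, so it voices to [z]. /s/ is a voiceless obstruent between vowels /e/ and /i/, so it voices to [z]. → [siobodozezi].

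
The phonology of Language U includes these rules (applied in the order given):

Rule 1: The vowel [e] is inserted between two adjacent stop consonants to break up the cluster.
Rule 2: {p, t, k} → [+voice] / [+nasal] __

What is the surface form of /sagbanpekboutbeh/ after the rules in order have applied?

sagebanbekeboutebeh

Rule 1 (stop-cluster e-epenthesis): /g/ and /b/ form a stop–stop cluster, so [e] is inserted between them. /k/ and /b/ form a stop–stop cluster, so [e] is inserted between them. /t/ and /b/ form a stop–stop cluster, so [e] is inserted between them. /sagbanpekboutbeh/ → sagebanpekeboutebeh.
Rule 2 (post-nasal voicing): /p/ is a voiceless stop immediately after the nasal /n/, so it voices to [b]. /sagebanpekeboutebeh/ → sagebanbekeboutebeh.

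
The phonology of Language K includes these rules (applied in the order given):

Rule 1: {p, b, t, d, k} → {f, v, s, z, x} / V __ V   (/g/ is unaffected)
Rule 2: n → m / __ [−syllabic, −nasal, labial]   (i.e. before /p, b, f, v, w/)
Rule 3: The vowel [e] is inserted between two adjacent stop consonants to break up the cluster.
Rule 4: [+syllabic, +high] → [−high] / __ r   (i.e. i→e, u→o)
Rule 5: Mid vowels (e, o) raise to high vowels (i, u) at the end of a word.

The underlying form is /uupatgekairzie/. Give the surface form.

uufategexaerzii

Rule 1 (intervocalic spirantization): /p/ is a stop between vowels /u/ and /a/, so it spirantizes to the fricative [f]. /k/ is a stop between vowels /e/ and /a/, so it spirantizes to the fricative [x]. /uupatgekairzie/ → uufatgexairzie.
Rule 2 (nasal place assimilation): no segment meets the environment; /uufatgexairzie/ is unchanged.
Rule 3 (stop-cluster e-epenthesis): /t/ and /g/ form a stop–stop cluster, so [e] is inserted between them. /uufatgexairzie/ → uufategexairzie.
Rule 4 (pre-rhotic lowering): /i/ is a high vowel immediately before /r/, so it lowers to [e]. /uufategexairzie/ → uufategexaerzie.
Rule 5 (final vowel raising): /e/ is a mid vowel in word-final position, so it raises to [i]. /uufategexaerzie/ → uufategexaerzii.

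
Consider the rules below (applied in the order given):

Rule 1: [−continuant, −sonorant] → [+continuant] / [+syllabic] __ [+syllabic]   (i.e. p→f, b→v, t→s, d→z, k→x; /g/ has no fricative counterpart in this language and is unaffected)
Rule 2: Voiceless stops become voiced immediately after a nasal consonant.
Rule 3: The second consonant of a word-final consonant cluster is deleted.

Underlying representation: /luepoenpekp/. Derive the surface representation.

Rule 1 (intervocalic spirantization): /p/ is a stop between vowels /e/ and /o/, so it spirantizes to the fricative [f]. /luepoenpekp/ → luefoenpekp.
Rule 2 (post-nasal voicing): /p/ is a voiceless stop immediately after the nasal /n/, so it voices to [b]. /luefoenpekp/ → luefoenbekp.
Rule 3 (final cluster simplification): /p/ is the second consonant of a word-final cluster /kp/, so it deletes. /luefoenbekp/ → luefoenbek.

luefoenbek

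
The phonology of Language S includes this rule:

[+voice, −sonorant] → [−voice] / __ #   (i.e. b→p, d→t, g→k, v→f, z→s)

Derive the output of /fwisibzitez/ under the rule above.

fwisibzites

/z/ is a voiced obstruent in word-final position, so it devoices to [s].
The other instances of /b/, /z/ do not occur in the required environment and remain unchanged.
Surface form: [fwisibzites].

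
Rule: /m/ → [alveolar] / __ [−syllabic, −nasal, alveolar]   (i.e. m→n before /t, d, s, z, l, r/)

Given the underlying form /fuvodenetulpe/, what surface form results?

fuvodenetulpe

No segment of /fuvodenetulpe/ meets the structural description of the rule, so the form surfaces unchanged.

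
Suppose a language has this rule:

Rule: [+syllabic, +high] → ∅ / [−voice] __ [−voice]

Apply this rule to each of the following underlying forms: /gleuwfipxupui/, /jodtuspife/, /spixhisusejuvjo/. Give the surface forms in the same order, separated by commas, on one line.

/gleuwfipxupui/: /i/ is a high vowel flanked by voiceless consonants /f/ and /p/, so it deletes. /u/ is a high vowel flanked by voiceless consonants /x/ and /p/, so it deletes. → [gleuwfpxpui].
/jodtuspife/: /u/ is a high vowel flanked by voiceless consonants /t/ and /s/, so it deletes. /i/ is a high vowel flanked by voiceless consonants /p/ and /f/, so it deletes. → [jodtspfe].
/spixhisusejuvjo/: /i/ is a high vowel flanked by voiceless consonants /p/ and /x/, so it deletes. /i/ is a high vowel flanked by voiceless consonants /h/ and /s/, so it deletes. /u/ is a high vowel flanked by voiceless consonants /s/ and /s/, so it deletes. → [spxhssejuvjo].

gleuwfpxpui, jodtspfe, spxhssejuvjo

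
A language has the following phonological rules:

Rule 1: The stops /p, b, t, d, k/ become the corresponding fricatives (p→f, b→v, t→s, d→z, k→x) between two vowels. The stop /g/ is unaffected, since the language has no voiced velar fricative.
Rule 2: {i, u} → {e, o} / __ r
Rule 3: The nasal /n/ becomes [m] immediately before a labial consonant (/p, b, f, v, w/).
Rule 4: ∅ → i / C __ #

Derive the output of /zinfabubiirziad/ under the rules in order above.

Rule 1 (intervocalic spirantization): /b/ is a stop between vowels /a/ and /u/, so it spirantizes to the fricative [v]. /b/ is a stop between vowels /u/ and /i/, so it spirantizes to the fricative [v]. /zinfabubiirziad/ → zinfavuviirziad.
Rule 2 (pre-rhotic lowering): /i/ is a high vowel immediately before /r/, so it lowers to [e]. /zinfavuviirziad/ → zinfavuvierziad.
Rule 3 (nasal place assimilation): /n/ precedes the labial consonant /f/, so it assimilates in place to [m]. /zinfavuvierziad/ → zimfavuvierziad.
Rule 4 (final i-epenthesis): the form ends in the consonant /d/, so [i] is inserted word-finally. /zimfavuvierziad/ → zimfavuvierziadi.

zimfavuvierziadi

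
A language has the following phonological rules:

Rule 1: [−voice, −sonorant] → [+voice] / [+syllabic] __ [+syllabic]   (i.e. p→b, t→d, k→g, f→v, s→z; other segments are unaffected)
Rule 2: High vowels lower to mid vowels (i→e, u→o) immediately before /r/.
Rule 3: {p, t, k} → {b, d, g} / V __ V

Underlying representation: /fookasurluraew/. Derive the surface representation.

foogazorloraew

Rule 1 (intervocalic voicing): /k/ is a voiceless obstruent between vowels /o/ and /a/, so it voices to [g]. /s/ is a voiceless obstruent between vowels /a/ and /u/, so it voices to [z]. /fookasurluraew/ → foogazurluraew.
Rule 2 (pre-rhotic lowering): /u/ is a high vowel immediately before /r/, so it lowers to [o]. /u/ is a high vowel immediately before /r/, so it lowers to [o]. /foogazurluraew/ → foogazorloraew.
Rule 3 (intervocalic voicing): no segment meets the environment; /foogazorloraew/ is unchanged.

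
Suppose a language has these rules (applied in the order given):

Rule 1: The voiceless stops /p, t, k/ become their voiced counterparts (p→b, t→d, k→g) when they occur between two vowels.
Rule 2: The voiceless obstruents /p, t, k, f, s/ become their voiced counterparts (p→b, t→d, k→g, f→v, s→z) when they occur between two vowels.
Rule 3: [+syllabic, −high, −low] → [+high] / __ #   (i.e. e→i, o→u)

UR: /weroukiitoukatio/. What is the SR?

Rule 1 (intervocalic voicing): /k/ is a voiceless stop between vowels /u/ and /i/, so it voices to [g]. /t/ is a voiceless stop between vowels /i/ and /o/, so it voices to [d]. /k/ is a voiceless stop between vowels /u/ and /a/, so it voices to [g]. /t/ is a voiceless stop between vowels /a/ and /i/, so it voices to [d]. /weroukiitoukatio/ → werougiidougadio.
Rule 2 (intervocalic voicing): no segment meets the environment; /werougiidougadio/ is unchanged.
Rule 3 (final vowel raising): /o/ is a mid vowel in word-final position, so it raises to [u]. /werougiidougadio/ → werougiidougadiu.

werougiidougadiu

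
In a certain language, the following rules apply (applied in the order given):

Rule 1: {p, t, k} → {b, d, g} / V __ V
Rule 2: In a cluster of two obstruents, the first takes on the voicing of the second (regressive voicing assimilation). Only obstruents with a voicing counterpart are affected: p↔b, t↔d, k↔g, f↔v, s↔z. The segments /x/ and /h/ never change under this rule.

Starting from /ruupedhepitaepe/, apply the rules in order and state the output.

Rule 1 (intervocalic voicing): /p/ is a voiceless stop between vowels /u/ and /e/, so it voices to [b]. /p/ is a voiceless stop between vowels /e/ and /i/, so it voices to [b]. /t/ is a voiceless stop between vowels /i/ and /a/, so it voices to [d]. /p/ is a voiceless stop between vowels /e/ and /e/, so it voices to [b]. /ruupedhepitaepe/ → ruubedhebidaebe.
Rule 2 (regressive voicing assimilation): /d/ precedes the voiceless obstruent /h/, so it devoices to [t] by assimilation. /ruubedhebidaebe/ → ruubethebidaebe.

ruubethebidaebe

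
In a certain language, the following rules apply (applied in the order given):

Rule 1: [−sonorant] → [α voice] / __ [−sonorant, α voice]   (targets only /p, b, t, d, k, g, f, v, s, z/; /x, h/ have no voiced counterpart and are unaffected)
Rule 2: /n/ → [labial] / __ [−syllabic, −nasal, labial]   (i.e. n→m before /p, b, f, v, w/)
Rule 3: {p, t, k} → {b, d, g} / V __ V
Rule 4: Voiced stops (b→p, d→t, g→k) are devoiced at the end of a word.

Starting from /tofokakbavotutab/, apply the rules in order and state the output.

tofogagbavodudap

Rule 1 (regressive voicing assimilation): /k/ precedes the voiced obstruent /b/, so it voices to [g] by assimilation. /tofokakbavotutab/ → tofokagbavotutab.
Rule 2 (nasal place assimilation): no segment meets the environment; /tofokagbavotutab/ is unchanged.
Rule 3 (intervocalic voicing): /k/ is a voiceless stop between vowels /o/ and /a/, so it voices to [g]. /t/ is a voiceless stop between vowels /o/ and /u/, so it voices to [d]. /t/ is a voiceless stop between vowels /u/ and /a/, so it voices to [d]. /tofokagbavotutab/ → tofogagbavodudab.
Rule 4 (final devoicing): /b/ is a voiced stop in word-final position, so it devoices to [p]. /tofogagbavodudab/ → tofogagbavodudap.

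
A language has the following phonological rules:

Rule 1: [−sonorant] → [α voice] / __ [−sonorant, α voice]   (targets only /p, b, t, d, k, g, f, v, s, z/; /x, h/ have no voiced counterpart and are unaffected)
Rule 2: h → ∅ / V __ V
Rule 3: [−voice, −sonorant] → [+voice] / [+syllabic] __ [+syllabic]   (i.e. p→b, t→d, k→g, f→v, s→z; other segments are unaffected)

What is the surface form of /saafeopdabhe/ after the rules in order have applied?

Rule 1 (regressive voicing assimilation): /p/ precedes the voiced obstruent /d/, so it voices to [b] by assimilation. /b/ precedes the voiceless obstruent /h/, so it devoices to [p] by assimilation. /saafeopdabhe/ → saafeobdaphe.
Rule 2 (intervocalic h-deletion): no segment meets the environment; /saafeobdaphe/ is unchanged.
Rule 3 (intervocalic voicing): /f/ is a voiceless obstruent between vowels /a/ and /e/, so it voices to [v]. /saafeobdaphe/ → saaveobdaphe.

saaveobdaphe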